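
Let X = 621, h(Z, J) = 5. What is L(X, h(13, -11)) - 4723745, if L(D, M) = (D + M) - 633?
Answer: -4723752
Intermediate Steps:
L(D, M) = -633 + D + M
L(X, h(13, -11)) - 4723745 = (-633 + 621 + 5) - 4723745 = -7 - 4723745 = -4723752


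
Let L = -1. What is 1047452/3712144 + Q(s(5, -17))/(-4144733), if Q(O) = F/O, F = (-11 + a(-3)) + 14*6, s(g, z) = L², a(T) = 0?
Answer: 1085284470951/3846461434388 ≈ 0.28215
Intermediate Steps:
s(g, z) = 1 (s(g, z) = (-1)² = 1)
F = 73 (F = (-11 + 0) + 14*6 = -11 + 84 = 73)
Q(O) = 73/O
1047452/3712144 + Q(s(5, -17))/(-4144733) = 1047452/3712144 + (73/1)/(-4144733) = 1047452*(1/3712144) + (73*1)*(-1/4144733) = 261863/928036 + 73*(-1/4144733) = 261863/928036 - 73/4144733 = 1085284470951/3846461434388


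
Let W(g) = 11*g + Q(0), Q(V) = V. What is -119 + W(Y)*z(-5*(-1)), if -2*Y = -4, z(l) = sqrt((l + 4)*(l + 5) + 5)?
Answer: -119 + 22*sqrt(95) ≈ 95.429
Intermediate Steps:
z(l) = sqrt(5 + (4 + l)*(5 + l)) (z(l) = sqrt((4 + l)*(5 + l) + 5) = sqrt(5 + (4 + l)*(5 + l)))
Y = 2 (Y = -1/2*(-4) = 2)
W(g) = 11*g (W(g) = 11*g + 0 = 11*g)
-119 + W(Y)*z(-5*(-1)) = -119 + (11*2)*sqrt(25 + (-5*(-1))**2 + 9*(-5*(-1))) = -119 + 22*sqrt(25 + 5**2 + 9*5) = -119 + 22*sqrt(25 + 25 + 45) = -119 + 22*sqrt(95)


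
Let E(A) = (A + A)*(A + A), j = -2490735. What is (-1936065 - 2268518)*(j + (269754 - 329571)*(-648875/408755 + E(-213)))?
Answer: 128693813590507425354/2819 ≈ 4.5652e+16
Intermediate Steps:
E(A) = 4*A² (E(A) = (2*A)*(2*A) = 4*A²)
(-1936065 - 2268518)*(j + (269754 - 329571)*(-648875/408755 + E(-213))) = (-1936065 - 2268518)*(-2490735 + (269754 - 329571)*(-648875/408755 + 4*(-213)²)) = -4204583*(-2490735 - 59817*(-648875*1/408755 + 4*45369)) = -4204583*(-2490735 - 59817*(-4475/2819 + 181476)) = -4204583*(-2490735 - 59817*511576369/2819) = -4204583*(-2490735 - 30600963664473/2819) = -4204583*(-30607985046438/2819) = 128693813590507425354/2819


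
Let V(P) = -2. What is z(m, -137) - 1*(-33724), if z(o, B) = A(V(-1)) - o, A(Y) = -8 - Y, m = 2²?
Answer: 33714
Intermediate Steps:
m = 4
z(o, B) = -6 - o (z(o, B) = (-8 - 1*(-2)) - o = (-8 + 2) - o = -6 - o)
z(m, -137) - 1*(-33724) = (-6 - 1*4) - 1*(-33724) = (-6 - 4) + 33724 = -10 + 33724 = 33714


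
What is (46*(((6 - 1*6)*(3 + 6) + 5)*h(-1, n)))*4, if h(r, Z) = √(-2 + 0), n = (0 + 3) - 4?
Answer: 920*I*√2 ≈ 1301.1*I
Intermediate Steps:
n = -1 (n = 3 - 4 = -1)
h(r, Z) = I*√2 (h(r, Z) = √(-2) = I*√2)
(46*(((6 - 1*6)*(3 + 6) + 5)*h(-1, n)))*4 = (46*(((6 - 1*6)*(3 + 6) + 5)*(I*√2)))*4 = (46*(((6 - 6)*9 + 5)*(I*√2)))*4 = (46*((0*9 + 5)*(I*√2)))*4 = (46*((0 + 5)*(I*√2)))*4 = (46*(5*(I*√2)))*4 = (46*(5*I*√2))*4 = (230*I*√2)*4 = 920*I*√2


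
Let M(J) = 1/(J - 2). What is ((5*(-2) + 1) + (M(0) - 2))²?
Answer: 529/4 ≈ 132.25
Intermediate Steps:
M(J) = 1/(-2 + J)
((5*(-2) + 1) + (M(0) - 2))² = ((5*(-2) + 1) + (1/(-2 + 0) - 2))² = ((-10 + 1) + (1/(-2) - 2))² = (-9 + (-½ - 2))² = (-9 - 5/2)² = (-23/2)² = 529/4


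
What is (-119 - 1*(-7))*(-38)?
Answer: 4256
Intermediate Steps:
(-119 - 1*(-7))*(-38) = (-119 + 7)*(-38) = -112*(-38) = 4256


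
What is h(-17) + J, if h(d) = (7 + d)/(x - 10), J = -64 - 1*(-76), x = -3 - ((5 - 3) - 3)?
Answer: 77/6 ≈ 12.833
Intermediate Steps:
x = -2 (x = -3 - (2 - 3) = -3 - 1*(-1) = -3 + 1 = -2)
J = 12 (J = -64 + 76 = 12)
h(d) = -7/12 - d/12 (h(d) = (7 + d)/(-2 - 10) = (7 + d)/(-12) = (7 + d)*(-1/12) = -7/12 - d/12)
h(-17) + J = (-7/12 - 1/12*(-17)) + 12 = (-7/12 + 17/12) + 12 = 5/6 + 12 = 77/6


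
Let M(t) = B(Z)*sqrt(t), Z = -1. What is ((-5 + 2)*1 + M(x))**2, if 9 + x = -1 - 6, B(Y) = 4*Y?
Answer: -247 + 96*I ≈ -247.0 + 96.0*I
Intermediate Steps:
x = -16 (x = -9 + (-1 - 6) = -9 - 7 = -16)
M(t) = -4*sqrt(t) (M(t) = (4*(-1))*sqrt(t) = -4*sqrt(t))
((-5 + 2)*1 + M(x))**2 = ((-5 + 2)*1 - 16*I)**2 = (-3*1 - 16*I)**2 = (-3 - 16*I)**2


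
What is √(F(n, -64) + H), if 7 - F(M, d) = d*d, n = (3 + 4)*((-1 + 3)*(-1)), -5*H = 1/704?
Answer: I*√791630455/440 ≈ 63.945*I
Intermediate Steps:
H = -1/3520 (H = -⅕/704 = -⅕*1/704 = -1/3520 ≈ -0.00028409)
n = -14 (n = 7*(2*(-1)) = 7*(-2) = -14)
F(M, d) = 7 - d² (F(M, d) = 7 - d*d = 7 - d²)
√(F(n, -64) + H) = √((7 - 1*(-64)²) - 1/3520) = √((7 - 1*4096) - 1/3520) = √((7 - 4096) - 1/3520) = √(-4089 - 1/3520) = √(-14393281/3520) = I*√791630455/440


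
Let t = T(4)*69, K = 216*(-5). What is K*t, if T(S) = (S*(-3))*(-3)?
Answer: -2682720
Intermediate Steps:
K = -1080
T(S) = 9*S (T(S) = -3*S*(-3) = 9*S)
t = 2484 (t = (9*4)*69 = 36*69 = 2484)
K*t = -1080*2484 = -2682720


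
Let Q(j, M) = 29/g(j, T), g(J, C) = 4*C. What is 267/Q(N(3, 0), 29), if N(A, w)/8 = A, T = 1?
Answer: 1068/29 ≈ 36.828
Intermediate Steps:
N(A, w) = 8*A
Q(j, M) = 29/4 (Q(j, M) = 29/((4*1)) = 29/4)
267/Q(N(3, 0), 29) = 267/(29/4) = 267*(4/29) = 1068/29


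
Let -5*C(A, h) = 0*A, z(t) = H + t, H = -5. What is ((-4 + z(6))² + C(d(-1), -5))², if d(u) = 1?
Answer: 81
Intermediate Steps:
z(t) = -5 + t
C(A, h) = 0 (C(A, h) = -0*A = -⅕*0 = 0)
((-4 + z(6))² + C(d(-1), -5))² = ((-4 + (-5 + 6))² + 0)² = ((-4 + 1)² + 0)² = ((-3)² + 0)² = (9 + 0)² = 9² = 81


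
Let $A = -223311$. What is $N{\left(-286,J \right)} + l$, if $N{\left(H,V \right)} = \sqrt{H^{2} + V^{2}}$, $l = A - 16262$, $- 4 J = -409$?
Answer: $-239573 + \frac{\sqrt{1476017}}{4} \approx -2.3927 \cdot 10^{5}$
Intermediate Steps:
$J = \frac{409}{4}$ ($J = \left(- \frac{1}{4}\right) \left(-409\right) = \frac{409}{4} \approx 102.25$)
$l = -239573$ ($l = -223311 - 16262 = -239573$)
$N{\left(-286,J \right)} + l = \sqrt{\left(-286\right)^{2} + \left(\frac{409}{4}\right)^{2}} - 239573 = \sqrt{81796 + \frac{167281}{16}} - 239573 = \sqrt{\frac{1476017}{16}} - 239573 = \frac{\sqrt{1476017}}{4} - 239573 = -239573 + \frac{\sqrt{1476017}}{4}$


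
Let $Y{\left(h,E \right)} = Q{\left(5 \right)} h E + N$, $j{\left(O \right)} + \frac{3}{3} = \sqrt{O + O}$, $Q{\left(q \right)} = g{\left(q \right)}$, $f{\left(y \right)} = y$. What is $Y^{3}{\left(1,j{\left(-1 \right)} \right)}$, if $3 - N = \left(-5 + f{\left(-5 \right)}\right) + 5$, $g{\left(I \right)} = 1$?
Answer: $\left(7 + i \sqrt{2}\right)^{3} \approx 301.0 + 205.06 i$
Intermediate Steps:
$Q{\left(q \right)} = 1$
$N = 8$ ($N = 3 - \left(\left(-5 - 5\right) + 5\right) = 3 - \left(-10 + 5\right) = 3 - -5 = 3 + 5 = 8$)
$j{\left(O \right)} = -1 + \sqrt{2} \sqrt{O}$ ($j{\left(O \right)} = -1 + \sqrt{O + O} = -1 + \sqrt{2 O} = -1 + \sqrt{2} \sqrt{O}$)
$Y{\left(h,E \right)} = 8 + E h$ ($Y{\left(h,E \right)} = 1 h E + 8 = h E + 8 = E h + 8 = 8 + E h$)
$Y^{3}{\left(1,j{\left(-1 \right)} \right)} = \left(8 + \left(-1 + \sqrt{2} \sqrt{-1}\right) 1\right)^{3} = \left(8 + \left(-1 + \sqrt{2} i\right) 1\right)^{3} = \left(8 + \left(-1 + i \sqrt{2}\right) 1\right)^{3} = \left(8 - \left(1 - i \sqrt{2}\right)\right)^{3} = \left(7 + i \sqrt{2}\right)^{3}$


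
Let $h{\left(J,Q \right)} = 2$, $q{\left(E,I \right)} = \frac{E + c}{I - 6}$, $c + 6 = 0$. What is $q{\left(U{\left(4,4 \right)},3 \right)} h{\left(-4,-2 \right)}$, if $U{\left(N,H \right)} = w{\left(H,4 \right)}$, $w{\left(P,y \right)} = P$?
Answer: $\frac{4}{3} \approx 1.3333$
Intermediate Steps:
$U{\left(N,H \right)} = H$
$c = -6$ ($c = -6 + 0 = -6$)
$q{\left(E,I \right)} = \frac{-6 + E}{-6 + I}$ ($q{\left(E,I \right)} = \frac{E - 6}{I - 6} = \frac{-6 + E}{-6 + I}$)
$q{\left(U{\left(4,4 \right)},3 \right)} h{\left(-4,-2 \right)} = \frac{-6 + 4}{-6 + 3} \cdot 2 = \frac{1}{-3} \left(-2\right) 2 = \left(- \frac{1}{3}\right) \left(-2\right) 2 = \frac{2}{3} \cdot 2 = \frac{4}{3}$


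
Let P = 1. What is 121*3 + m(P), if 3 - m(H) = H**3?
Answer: 365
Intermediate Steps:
m(H) = 3 - H**3
121*3 + m(P) = 121*3 + (3 - 1*1**3) = 363 + (3 - 1*1) = 363 + (3 - 1) = 363 + 2 = 365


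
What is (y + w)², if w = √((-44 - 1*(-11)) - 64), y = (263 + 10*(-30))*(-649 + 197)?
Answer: (16724 + I*√97)² ≈ 2.7969e+8 + 3.29e+5*I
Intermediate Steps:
y = 16724 (y = (263 - 300)*(-452) = -37*(-452) = 16724)
w = I*√97 (w = √((-44 + 11) - 64) = √(-33 - 64) = √(-97) = I*√97 ≈ 9.8489*I)
(y + w)² = (16724 + I*√97)²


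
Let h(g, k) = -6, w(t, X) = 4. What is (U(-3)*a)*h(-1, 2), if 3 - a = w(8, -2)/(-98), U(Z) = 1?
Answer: -894/49 ≈ -18.245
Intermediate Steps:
a = 149/49 (a = 3 - 4/(-98) = 3 - 4*(-1)/98 = 3 - 1*(-2/49) = 3 + 2/49 = 149/49 ≈ 3.0408)
(U(-3)*a)*h(-1, 2) = (1*(149/49))*(-6) = (149/49)*(-6) = -894/49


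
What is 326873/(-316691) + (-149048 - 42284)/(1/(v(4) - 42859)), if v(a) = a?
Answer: 2596718260639387/316691 ≈ 8.1995e+9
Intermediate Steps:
326873/(-316691) + (-149048 - 42284)/(1/(v(4) - 42859)) = 326873/(-316691) + (-149048 - 42284)/(1/(4 - 42859)) = 326873*(-1/316691) - 191332/(1/(-42855)) = -326873/316691 - 191332/(-1/42855) = -326873/316691 - 191332*(-42855) = -326873/316691 + 8199532860 = 2596718260639387/316691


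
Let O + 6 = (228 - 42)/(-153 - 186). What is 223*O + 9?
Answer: -164003/113 ≈ -1451.4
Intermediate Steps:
O = -740/113 (O = -6 + (228 - 42)/(-153 - 186) = -6 + 186/(-339) = -6 + 186*(-1/339) = -6 - 62/113 = -740/113 ≈ -6.5487)
223*O + 9 = 223*(-740/113) + 9 = -165020/113 + 9 = -164003/113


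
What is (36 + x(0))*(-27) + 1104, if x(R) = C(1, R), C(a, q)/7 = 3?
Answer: -435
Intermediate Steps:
C(a, q) = 21 (C(a, q) = 7*3 = 21)
x(R) = 21
(36 + x(0))*(-27) + 1104 = (36 + 21)*(-27) + 1104 = 57*(-27) + 1104 = -1539 + 1104 = -435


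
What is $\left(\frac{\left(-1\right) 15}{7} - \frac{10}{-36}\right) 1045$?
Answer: $- \frac{245575}{126} \approx -1949.0$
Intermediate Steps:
$\left(\frac{\left(-1\right) 15}{7} - \frac{10}{-36}\right) 1045 = \left(\left(-15\right) \frac{1}{7} - - \frac{5}{18}\right) 1045 = \left(- \frac{15}{7} + \frac{5}{18}\right) 1045 = \left(- \frac{235}{126}\right) 1045 = - \frac{245575}{126}$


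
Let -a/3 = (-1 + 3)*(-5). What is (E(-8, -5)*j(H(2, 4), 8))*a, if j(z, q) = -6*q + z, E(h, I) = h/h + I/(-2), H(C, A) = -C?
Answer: -5250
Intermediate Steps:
E(h, I) = 1 - I/2 (E(h, I) = 1 + I*(-1/2) = 1 - I/2)
a = 30 (a = -3*(-1 + 3)*(-5) = -6*(-5) = -3*(-10) = 30)
j(z, q) = z - 6*q
(E(-8, -5)*j(H(2, 4), 8))*a = ((1 - 1/2*(-5))*(-1*2 - 6*8))*30 = ((1 + 5/2)*(-2 - 48))*30 = ((7/2)*(-50))*30 = -175*30 = -5250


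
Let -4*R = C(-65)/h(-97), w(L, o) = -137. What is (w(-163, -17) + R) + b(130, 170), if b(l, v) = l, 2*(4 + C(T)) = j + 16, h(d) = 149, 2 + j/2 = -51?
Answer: -4123/596 ≈ -6.9178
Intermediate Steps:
j = -106 (j = -4 + 2*(-51) = -4 - 102 = -106)
C(T) = -49 (C(T) = -4 + (-106 + 16)/2 = -4 + (½)*(-90) = -4 - 45 = -49)
R = 49/596 (R = -(-49)/(4*149) = -¼*(-49/149) = 49/596 ≈ 0.082215)
(w(-163, -17) + R) + b(130, 170) = (-137 + 49/596) + 130 = -81603/596 + 130 = -4123/596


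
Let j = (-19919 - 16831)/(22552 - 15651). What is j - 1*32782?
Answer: -226265332/6901 ≈ -32787.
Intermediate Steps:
j = -36750/6901 ≈ -5.3253
j - 1*32782 = -36750/6901 - 1*32782 = -36750/6901 - 32782 = -226265332/6901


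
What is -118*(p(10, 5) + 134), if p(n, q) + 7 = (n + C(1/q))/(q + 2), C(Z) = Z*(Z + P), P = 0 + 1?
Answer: -2652758/175 ≈ -15159.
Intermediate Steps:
P = 1
C(Z) = Z*(1 + Z) (C(Z) = Z*(Z + 1) = Z*(1 + Z))
p(n, q) = -7 + (n + (1 + 1/q)/q)/(2 + q) (p(n, q) = -7 + (n + (1 + 1/q)/q)/(q + 2) = -7 + (n + (1 + 1/q)/q)/(2 + q))
-118*(p(10, 5) + 134) = -118*((1 + 5 + 5²*(-14 + 10 - 7*5))/(5²*(2 + 5)) + 134) = -118*((1/25)*(1 + 5 + 25*(-14 + 10 - 35))/7 + 134) = -118*((1/25)*(⅐)*(1 + 5 + 25*(-39)) + 134) = -118*((1/25)*(⅐)*(1 + 5 - 975) + 134) = -118*((1/25)*(⅐)*(-969) + 134) = -118*(-969/175 + 134) = -118*22481/175 = -2652758/175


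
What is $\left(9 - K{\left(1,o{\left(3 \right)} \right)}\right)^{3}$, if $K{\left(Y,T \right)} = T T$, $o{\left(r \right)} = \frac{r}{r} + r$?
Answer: $-343$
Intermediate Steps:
$o{\left(r \right)} = 1 + r$
$K{\left(Y,T \right)} = T^{2}$
$\left(9 - K{\left(1,o{\left(3 \right)} \right)}\right)^{3} = \left(9 - \left(1 + 3\right)^{2}\right)^{3} = \left(9 - 4^{2}\right)^{3} = \left(9 - 16\right)^{3} = \left(-7\right)^{3} = -343$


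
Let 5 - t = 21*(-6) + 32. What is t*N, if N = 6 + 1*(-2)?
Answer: 396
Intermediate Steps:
t = 99 (t = 5 - (21*(-6) + 32) = 5 - (-126 + 32) = 5 - 1*(-94) = 5 + 94 = 99)
N = 4 (N = 6 - 2 = 4)
t*N = 99*4 = 396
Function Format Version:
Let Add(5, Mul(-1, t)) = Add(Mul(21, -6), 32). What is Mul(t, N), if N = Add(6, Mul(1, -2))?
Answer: 396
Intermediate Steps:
t = 99 (t = Add(5, Mul(-1, Add(Mul(21, -6), 32))) = Add(5, Mul(-1, Add(-126, 32))) = Add(5, Mul(-1, -94)) = Add(5, 94) = 99)
N = 4 (N = Add(6, -2) = 4)
Mul(t, N) = Mul(99, 4) = 396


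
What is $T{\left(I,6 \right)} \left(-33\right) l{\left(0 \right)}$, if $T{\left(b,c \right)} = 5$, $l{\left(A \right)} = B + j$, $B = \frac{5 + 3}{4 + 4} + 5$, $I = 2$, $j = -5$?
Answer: $-165$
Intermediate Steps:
$B = 6$ ($B = \frac{8}{8} + 5 = 8 \cdot \frac{1}{8} + 5 = 1 + 5 = 6$)
$l{\left(A \right)} = 1$ ($l{\left(A \right)} = 6 - 5 = 1$)
$T{\left(I,6 \right)} \left(-33\right) l{\left(0 \right)} = 5 \left(-33\right) 1 = \left(-165\right) 1 = -165$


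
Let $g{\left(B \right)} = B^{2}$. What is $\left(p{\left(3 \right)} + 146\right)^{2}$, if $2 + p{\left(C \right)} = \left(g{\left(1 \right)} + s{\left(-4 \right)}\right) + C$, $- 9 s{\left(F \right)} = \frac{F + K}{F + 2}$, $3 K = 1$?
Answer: $\frac{63696361}{2916} \approx 21844.0$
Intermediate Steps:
$K = \frac{1}{3}$ ($K = \frac{1}{3} \cdot 1 = \frac{1}{3} \approx 0.33333$)
$s{\left(F \right)} = - \frac{\frac{1}{3} + F}{9 \left(2 + F\right)}$ ($s{\left(F \right)} = - \frac{\left(F + \frac{1}{3}\right) \frac{1}{F + 2}}{9} = - \frac{\left(\frac{1}{3} + F\right) \frac{1}{2 + F}}{9} = - \frac{\frac{1}{2 + F} \left(\frac{1}{3} + F\right)}{9} = - \frac{\frac{1}{3} + F}{9 \left(2 + F\right)}$)
$p{\left(C \right)} = - \frac{65}{54} + C$ ($p{\left(C \right)} = -2 + \left(\left(1^{2} + \frac{-1 - -12}{27 \left(2 - 4\right)}\right) + C\right) = -2 + \left(\left(1 + \frac{-1 + 12}{27 \left(-2\right)}\right) + C\right) = -2 + \left(\left(1 + \frac{1}{27} \left(- \frac{1}{2}\right) 11\right) + C\right) = -2 + \left(\left(1 - \frac{11}{54}\right) + C\right) = -2 + \left(\frac{43}{54} + C\right) = - \frac{65}{54} + C$)
$\left(p{\left(3 \right)} + 146\right)^{2} = \left(\left(- \frac{65}{54} + 3\right) + 146\right)^{2} = \left(\frac{97}{54} + 146\right)^{2} = \left(\frac{7981}{54}\right)^{2} = \frac{63696361}{2916}$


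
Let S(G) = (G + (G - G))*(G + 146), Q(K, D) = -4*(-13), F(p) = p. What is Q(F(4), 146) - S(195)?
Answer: -66443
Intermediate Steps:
Q(K, D) = 52
S(G) = G*(146 + G) (S(G) = (G + 0)*(146 + G) = G*(146 + G))
Q(F(4), 146) - S(195) = 52 - 195*(146 + 195) = 52 - 195*341 = 52 - 1*66495 = 52 - 66495 = -66443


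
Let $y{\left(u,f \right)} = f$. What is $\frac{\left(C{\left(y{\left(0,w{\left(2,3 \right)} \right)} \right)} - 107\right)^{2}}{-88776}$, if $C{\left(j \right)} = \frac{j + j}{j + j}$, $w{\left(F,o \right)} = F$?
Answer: $- \frac{2809}{22194} \approx -0.12657$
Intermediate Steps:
$C{\left(j \right)} = 1$ ($C{\left(j \right)} = \frac{2 j}{2 j} = 2 j \frac{1}{2 j} = 1$)
$\frac{\left(C{\left(y{\left(0,w{\left(2,3 \right)} \right)} \right)} - 107\right)^{2}}{-88776} = \frac{\left(1 - 107\right)^{2}}{-88776} = \left(-106\right)^{2} \left(- \frac{1}{88776}\right) = 11236 \left(- \frac{1}{88776}\right) = - \frac{2809}{22194}$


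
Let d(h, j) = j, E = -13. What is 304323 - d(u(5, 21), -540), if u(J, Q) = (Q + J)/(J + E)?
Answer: 304863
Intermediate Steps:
u(J, Q) = (J + Q)/(-13 + J) (u(J, Q) = (Q + J)/(J - 13) = (J + Q)/(-13 + J))
304323 - d(u(5, 21), -540) = 304323 - 1*(-540) = 304323 + 540 = 304863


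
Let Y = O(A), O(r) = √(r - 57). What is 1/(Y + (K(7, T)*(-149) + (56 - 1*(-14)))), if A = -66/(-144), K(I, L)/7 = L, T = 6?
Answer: -148512/918993613 - 2*I*√8142/918993613 ≈ -0.0001616 - 1.9637e-7*I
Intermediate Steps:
K(I, L) = 7*L
A = 11/24 (A = -66*(-1/144) = 11/24 ≈ 0.45833)
O(r) = √(-57 + r)
Y = I*√8142/12 (Y = √(-57 + 11/24) = √(-1357/24) = I*√8142/12 ≈ 7.5194*I)
1/(Y + (K(7, T)*(-149) + (56 - 1*(-14)))) = 1/(I*√8142/12 + ((7*6)*(-149) + (56 - 1*(-14)))) = 1/(I*√8142/12 + (42*(-149) + (56 + 14))) = 1/(I*√8142/12 + (-6258 + 70)) = 1/(I*√8142/12 - 6188) = 1/(-6188 + I*√8142/12)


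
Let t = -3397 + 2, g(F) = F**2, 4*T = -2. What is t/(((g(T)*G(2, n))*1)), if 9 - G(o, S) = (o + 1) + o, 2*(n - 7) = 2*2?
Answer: -3395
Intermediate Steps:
T = -1/2 (T = (1/4)*(-2) = -1/2 ≈ -0.50000)
n = 9 (n = 7 + (2*2)/2 = 7 + (1/2)*4 = 7 + 2 = 9)
G(o, S) = 8 - 2*o (G(o, S) = 9 - ((o + 1) + o) = 9 - ((1 + o) + o) = 9 - (1 + 2*o) = 9 + (-1 - 2*o) = 8 - 2*o)
t = -3395
t/(((g(T)*G(2, n))*1)) = -3395*4/(8 - 2*2) = -3395*4/(8 - 4) = -3395/(((1/4)*4)*1) = -3395/1 = -3395*1 = -3395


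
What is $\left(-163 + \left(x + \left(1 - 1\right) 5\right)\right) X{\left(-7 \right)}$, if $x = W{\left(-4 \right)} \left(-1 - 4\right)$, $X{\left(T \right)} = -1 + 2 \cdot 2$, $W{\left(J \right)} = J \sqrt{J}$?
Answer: $-489 + 120 i \approx -489.0 + 120.0 i$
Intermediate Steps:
$W{\left(J \right)} = J^{\frac{3}{2}}$
$X{\left(T \right)} = 3$ ($X{\left(T \right)} = -1 + 4 = 3$)
$x = 40 i$ ($x = \left(-4\right)^{\frac{3}{2}} \left(-1 - 4\right) = - 8 i \left(-5\right) = 40 i \approx 40.0 i$)
$\left(-163 + \left(x + \left(1 - 1\right) 5\right)\right) X{\left(-7 \right)} = \left(-163 + \left(40 i + \left(1 - 1\right) 5\right)\right) 3 = \left(-163 + \left(40 i + 0 \cdot 5\right)\right) 3 = \left(-163 + \left(40 i + 0\right)\right) 3 = \left(-163 + 40 i\right) 3 = -489 + 120 i$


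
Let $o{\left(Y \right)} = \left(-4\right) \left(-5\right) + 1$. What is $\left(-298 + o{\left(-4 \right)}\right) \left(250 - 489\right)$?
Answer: $66203$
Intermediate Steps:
$o{\left(Y \right)} = 21$ ($o{\left(Y \right)} = 20 + 1 = 21$)
$\left(-298 + o{\left(-4 \right)}\right) \left(250 - 489\right) = \left(-298 + 21\right) \left(250 - 489\right) = \left(-277\right) \left(-239\right) = 66203$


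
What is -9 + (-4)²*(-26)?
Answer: -425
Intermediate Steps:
-9 + (-4)²*(-26) = -9 + 16*(-26) = -9 - 416 = -425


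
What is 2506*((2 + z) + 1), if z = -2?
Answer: 2506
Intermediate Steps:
2506*((2 + z) + 1) = 2506*((2 - 2) + 1) = 2506*(0 + 1) = 2506*1 = 2506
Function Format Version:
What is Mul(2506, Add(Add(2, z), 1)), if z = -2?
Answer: 2506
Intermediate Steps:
Mul(2506, Add(Add(2, z), 1)) = Mul(2506, Add(Add(2, -2), 1)) = Mul(2506, Add(0, 1)) = Mul(2506, 1) = 2506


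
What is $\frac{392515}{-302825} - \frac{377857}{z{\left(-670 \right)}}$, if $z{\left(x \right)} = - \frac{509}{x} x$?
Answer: $\frac{22844951178}{30827585} \approx 741.06$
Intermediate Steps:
$z{\left(x \right)} = -509$
$\frac{392515}{-302825} - \frac{377857}{z{\left(-670 \right)}} = \frac{392515}{-302825} - \frac{377857}{-509} = 392515 \left(- \frac{1}{302825}\right) - - \frac{377857}{509} = - \frac{78503}{60565} + \frac{377857}{509} = \frac{22844951178}{30827585}$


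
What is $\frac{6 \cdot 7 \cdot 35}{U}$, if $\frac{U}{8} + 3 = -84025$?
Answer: $- \frac{105}{48016} \approx -0.0021868$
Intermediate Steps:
$U = -672224$ ($U = -24 + 8 \left(-84025\right) = -24 - 672200 = -672224$)
$\frac{6 \cdot 7 \cdot 35}{U} = \frac{6 \cdot 7 \cdot 35}{-672224} = 42 \cdot 35 \left(- \frac{1}{672224}\right) = 1470 \left(- \frac{1}{672224}\right) = - \frac{105}{48016}$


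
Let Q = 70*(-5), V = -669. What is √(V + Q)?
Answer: I*√1019 ≈ 31.922*I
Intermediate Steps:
Q = -350
√(V + Q) = √(-669 - 350) = √(-1019) = I*√1019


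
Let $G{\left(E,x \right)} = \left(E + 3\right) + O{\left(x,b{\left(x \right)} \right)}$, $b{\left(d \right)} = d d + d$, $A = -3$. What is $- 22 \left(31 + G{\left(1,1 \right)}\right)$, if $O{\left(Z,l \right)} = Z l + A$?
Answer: $-748$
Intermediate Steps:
$b{\left(d \right)} = d + d^{2}$ ($b{\left(d \right)} = d^{2} + d = d + d^{2}$)
$O{\left(Z,l \right)} = -3 + Z l$ ($O{\left(Z,l \right)} = Z l - 3 = -3 + Z l$)
$G{\left(E,x \right)} = E + x^{2} \left(1 + x\right)$ ($G{\left(E,x \right)} = \left(E + 3\right) + \left(-3 + x x \left(1 + x\right)\right) = \left(3 + E\right) + \left(-3 + x^{2} \left(1 + x\right)\right) = E + x^{2} \left(1 + x\right)$)
$- 22 \left(31 + G{\left(1,1 \right)}\right) = - 22 \left(31 + \left(1 + 1^{2} \left(1 + 1\right)\right)\right) = - 22 \left(31 + \left(1 + 1 \cdot 2\right)\right) = - 22 \left(31 + \left(1 + 2\right)\right) = - 22 \left(31 + 3\right) = \left(-22\right) 34 = -748$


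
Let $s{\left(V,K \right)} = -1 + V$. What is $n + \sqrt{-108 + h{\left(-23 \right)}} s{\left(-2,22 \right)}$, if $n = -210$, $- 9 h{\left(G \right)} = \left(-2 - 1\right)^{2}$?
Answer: $-210 - 3 i \sqrt{109} \approx -210.0 - 31.321 i$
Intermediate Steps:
$h{\left(G \right)} = -1$ ($h{\left(G \right)} = - \frac{\left(-2 - 1\right)^{2}}{9} = - \frac{\left(-3\right)^{2}}{9} = \left(- \frac{1}{9}\right) 9 = -1$)
$n + \sqrt{-108 + h{\left(-23 \right)}} s{\left(-2,22 \right)} = -210 + \sqrt{-108 - 1} \left(-1 - 2\right) = -210 + \sqrt{-109} \left(-3\right) = -210 + i \sqrt{109} \left(-3\right) = -210 - 3 i \sqrt{109}$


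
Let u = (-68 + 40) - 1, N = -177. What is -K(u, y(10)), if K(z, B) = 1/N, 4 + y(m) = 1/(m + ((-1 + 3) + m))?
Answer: 1/177 ≈ 0.0056497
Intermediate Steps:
y(m) = -4 + 1/(2 + 2*m) (y(m) = -4 + 1/(m + ((-1 + 3) + m)) = -4 + 1/(m + (2 + m)) = -4 + 1/(2 + 2*m))
u = -29 (u = -28 - 1 = -29)
K(z, B) = -1/177 (K(z, B) = 1/(-177) = -1/177)
-K(u, y(10)) = -1*(-1/177) = 1/177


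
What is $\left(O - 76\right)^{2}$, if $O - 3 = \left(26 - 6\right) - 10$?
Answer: $3969$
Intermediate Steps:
$O = 13$ ($O = 3 + \left(\left(26 - 6\right) - 10\right) = 3 + \left(20 - 10\right) = 3 + 10 = 13$)
$\left(O - 76\right)^{2} = \left(13 - 76\right)^{2} = \left(-63\right)^{2} = 3969$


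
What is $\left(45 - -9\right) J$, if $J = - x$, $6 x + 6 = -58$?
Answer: $576$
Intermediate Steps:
$x = - \frac{32}{3}$ ($x = -1 + \frac{1}{6} \left(-58\right) = -1 - \frac{29}{3} = - \frac{32}{3} \approx -10.667$)
$J = \frac{32}{3}$ ($J = \left(-1\right) \left(- \frac{32}{3}\right) = \frac{32}{3} \approx 10.667$)
$\left(45 - -9\right) J = \left(45 - -9\right) \frac{32}{3} = \left(45 + 9\right) \frac{32}{3} = 54 \cdot \frac{32}{3} = 576$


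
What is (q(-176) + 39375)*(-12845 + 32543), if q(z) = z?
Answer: 772141902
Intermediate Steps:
(q(-176) + 39375)*(-12845 + 32543) = (-176 + 39375)*(-12845 + 32543) = 39199*19698 = 772141902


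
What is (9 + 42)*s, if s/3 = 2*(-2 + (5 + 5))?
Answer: 2448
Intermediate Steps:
s = 48 (s = 3*(2*(-2 + (5 + 5))) = 3*(2*(-2 + 10)) = 3*(2*8) = 3*16 = 48)
(9 + 42)*s = (9 + 42)*48 = 51*48 = 2448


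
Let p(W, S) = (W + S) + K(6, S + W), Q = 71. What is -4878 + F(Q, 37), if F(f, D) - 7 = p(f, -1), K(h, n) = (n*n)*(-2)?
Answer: -14601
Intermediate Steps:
K(h, n) = -2*n² (K(h, n) = n²*(-2) = -2*n²)
p(W, S) = S + W - 2*(S + W)² (p(W, S) = (W + S) - 2*(S + W)² = (S + W) - 2*(S + W)² = S + W - 2*(S + W)²)
F(f, D) = 6 + f - 2*(-1 + f)² (F(f, D) = 7 + (-1 + f - 2*(-1 + f)²) = 6 + f - 2*(-1 + f)²)
-4878 + F(Q, 37) = -4878 + (6 + 71 - 2*(-1 + 71)²) = -4878 + (6 + 71 - 2*70²) = -4878 + (6 + 71 - 2*4900) = -4878 + (6 + 71 - 9800) = -4878 - 9723 = -14601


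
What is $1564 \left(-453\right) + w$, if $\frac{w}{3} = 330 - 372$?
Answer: $-708618$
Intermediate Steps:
$w = -126$ ($w = 3 \left(330 - 372\right) = 3 \left(-42\right) = -126$)
$1564 \left(-453\right) + w = 1564 \left(-453\right) - 126 = -708492 - 126 = -708618$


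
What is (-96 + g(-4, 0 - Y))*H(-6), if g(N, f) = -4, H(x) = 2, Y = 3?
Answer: -200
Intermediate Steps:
(-96 + g(-4, 0 - Y))*H(-6) = (-96 - 4)*2 = -100*2 = -200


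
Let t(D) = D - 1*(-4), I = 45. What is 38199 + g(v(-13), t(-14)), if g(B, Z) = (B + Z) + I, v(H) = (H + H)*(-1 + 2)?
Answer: 38208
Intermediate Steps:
t(D) = 4 + D (t(D) = D + 4 = 4 + D)
v(H) = 2*H (v(H) = (2*H)*1 = 2*H)
g(B, Z) = 45 + B + Z (g(B, Z) = (B + Z) + 45 = 45 + B + Z)
38199 + g(v(-13), t(-14)) = 38199 + (45 + 2*(-13) + (4 - 14)) = 38199 + (45 - 26 - 10) = 38199 + 9 = 38208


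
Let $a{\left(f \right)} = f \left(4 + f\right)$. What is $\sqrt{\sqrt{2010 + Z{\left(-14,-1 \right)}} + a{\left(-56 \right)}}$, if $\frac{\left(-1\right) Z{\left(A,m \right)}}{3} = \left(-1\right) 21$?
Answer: $\sqrt{2912 + \sqrt{2073}} \approx 54.383$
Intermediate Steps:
$Z{\left(A,m \right)} = 63$ ($Z{\left(A,m \right)} = - 3 \left(\left(-1\right) 21\right) = \left(-3\right) \left(-21\right) = 63$)
$\sqrt{\sqrt{2010 + Z{\left(-14,-1 \right)}} + a{\left(-56 \right)}} = \sqrt{\sqrt{2010 + 63} - 56 \left(4 - 56\right)} = \sqrt{\sqrt{2073} - -2912} = \sqrt{\sqrt{2073} + 2912} = \sqrt{2912 + \sqrt{2073}}$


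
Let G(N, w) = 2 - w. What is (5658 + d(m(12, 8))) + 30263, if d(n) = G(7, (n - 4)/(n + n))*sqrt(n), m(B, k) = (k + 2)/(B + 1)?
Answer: 35921 + 41*sqrt(130)/130 ≈ 35925.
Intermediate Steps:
m(B, k) = (2 + k)/(1 + B)
d(n) = sqrt(n)*(2 - (-4 + n)/(2*n)) (d(n) = (2 - (n - 4)/(n + n))*sqrt(n) = (2 - (-4 + n)/(2*n))*sqrt(n) = sqrt(n)*(2 - (-4 + n)/(2*n)))
(5658 + d(m(12, 8))) + 30263 = (5658 + (4 + 3*((2 + 8)/(1 + 12)))/(2*sqrt((2 + 8)/(1 + 12)))) + 30263 = (5658 + (4 + 3*(10/13))/(2*sqrt(10/13))) + 30263 = (5658 + (sqrt(130)/10)*(4 + 30/13)/2) + 30263 = (5658 + (1/2)*(sqrt(130)/10)*(82/13)) + 30263 = (5658 + 41*sqrt(130)/130) + 30263 = 35921 + 41*sqrt(130)/130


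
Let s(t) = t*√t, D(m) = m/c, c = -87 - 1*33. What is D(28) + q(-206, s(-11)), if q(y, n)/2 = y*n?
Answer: -7/30 + 4532*I*√11 ≈ -0.23333 + 15031.0*I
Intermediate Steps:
c = -120 (c = -87 - 33 = -120)
D(m) = -m/120 (D(m) = m/(-120) = m*(-1/120) = -m/120)
s(t) = t^(3/2)
q(y, n) = 2*n*y (q(y, n) = 2*(y*n) = 2*(n*y) = 2*n*y)
D(28) + q(-206, s(-11)) = -1/120*28 + 2*(-11)^(3/2)*(-206) = -7/30 + 2*(-11*I*√11)*(-206) = -7/30 + 4532*I*√11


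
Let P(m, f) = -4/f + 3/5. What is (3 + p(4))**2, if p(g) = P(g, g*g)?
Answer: 4489/400 ≈ 11.223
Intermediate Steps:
P(m, f) = 3/5 - 4/f (P(m, f) = -4/f + 3*(1/5) = -4/f + 3/5 = 3/5 - 4/f)
p(g) = 3/5 - 4/g**2
(3 + p(4))**2 = (3 + (3/5 - 4/4**2))**2 = (3 + (3/5 - 4*1/16))**2 = (3 + (3/5 - 1/4))**2 = (3 + 7/20)**2 = (67/20)**2 = 4489/400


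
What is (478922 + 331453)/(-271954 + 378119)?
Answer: 162075/21233 ≈ 7.6332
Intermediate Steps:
(478922 + 331453)/(-271954 + 378119) = 810375/106165 = 810375*(1/106165) = 162075/21233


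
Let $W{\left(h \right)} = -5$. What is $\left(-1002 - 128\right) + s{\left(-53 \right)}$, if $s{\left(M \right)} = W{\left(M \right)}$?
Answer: $-1135$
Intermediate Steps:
$s{\left(M \right)} = -5$
$\left(-1002 - 128\right) + s{\left(-53 \right)} = \left(-1002 - 128\right) - 5 = -1130 - 5 = -1135$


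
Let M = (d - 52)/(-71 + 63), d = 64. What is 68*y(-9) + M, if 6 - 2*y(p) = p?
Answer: 1017/2 ≈ 508.50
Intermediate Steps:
M = -3/2 (M = (64 - 52)/(-71 + 63) = 12/(-8) = 12*(-⅛) = -3/2 ≈ -1.5000)
y(p) = 3 - p/2
68*y(-9) + M = 68*(3 - ½*(-9)) - 3/2 = 68*(3 + 9/2) - 3/2 = 68*(15/2) - 3/2 = 510 - 3/2 = 1017/2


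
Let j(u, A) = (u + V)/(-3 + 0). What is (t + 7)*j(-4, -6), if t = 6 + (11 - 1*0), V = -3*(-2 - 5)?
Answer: -136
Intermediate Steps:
V = 21 (V = -3*(-7) = 21)
t = 17 (t = 6 + (11 + 0) = 6 + 11 = 17)
j(u, A) = -7 - u/3 (j(u, A) = (u + 21)/(-3 + 0) = (21 + u)/(-3) = (21 + u)*(-⅓) = -7 - u/3)
(t + 7)*j(-4, -6) = (17 + 7)*(-7 - ⅓*(-4)) = 24*(-7 + 4/3) = 24*(-17/3) = -136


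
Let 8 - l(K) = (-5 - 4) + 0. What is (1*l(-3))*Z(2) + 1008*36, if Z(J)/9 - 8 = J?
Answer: 37818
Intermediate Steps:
Z(J) = 72 + 9*J
l(K) = 17 (l(K) = 8 - ((-5 - 4) + 0) = 8 - (-9 + 0) = 8 - 1*(-9) = 8 + 9 = 17)
(1*l(-3))*Z(2) + 1008*36 = (1*17)*(72 + 9*2) + 1008*36 = 17*(72 + 18) + 36288 = 17*90 + 36288 = 1530 + 36288 = 37818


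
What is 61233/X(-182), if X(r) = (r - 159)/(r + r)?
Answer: 22288812/341 ≈ 65363.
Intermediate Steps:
X(r) = (-159 + r)/(2*r) (X(r) = (-159 + r)/((2*r)) = (-159 + r)*(1/(2*r)) = (-159 + r)/(2*r))
61233/X(-182) = 61233/(((½)*(-159 - 182)/(-182))) = 61233/(((½)*(-1/182)*(-341))) = 61233/(341/364) = 61233*(364/341) = 22288812/341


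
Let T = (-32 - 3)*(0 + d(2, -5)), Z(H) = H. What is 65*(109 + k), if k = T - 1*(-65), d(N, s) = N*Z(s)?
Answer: 34060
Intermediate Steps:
d(N, s) = N*s
T = 350 (T = (-32 - 3)*(0 + 2*(-5)) = -35*(0 - 10) = -35*(-10) = 350)
k = 415 (k = 350 - 1*(-65) = 350 + 65 = 415)
65*(109 + k) = 65*(109 + 415) = 65*524 = 34060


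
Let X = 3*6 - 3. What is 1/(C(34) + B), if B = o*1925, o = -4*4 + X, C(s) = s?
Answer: -1/1891 ≈ -0.00052882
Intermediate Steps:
X = 15 (X = 18 - 3 = 15)
o = -1 (o = -4*4 + 15 = -16 + 15 = -1)
B = -1925 (B = -1*1925 = -1925)
1/(C(34) + B) = 1/(34 - 1925) = 1/(-1891) = -1/1891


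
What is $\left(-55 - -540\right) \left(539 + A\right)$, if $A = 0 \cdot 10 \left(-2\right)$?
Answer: $261415$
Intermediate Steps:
$A = 0$ ($A = 0 \left(-2\right) = 0$)
$\left(-55 - -540\right) \left(539 + A\right) = \left(-55 - -540\right) \left(539 + 0\right) = \left(-55 + 540\right) 539 = 485 \cdot 539 = 261415$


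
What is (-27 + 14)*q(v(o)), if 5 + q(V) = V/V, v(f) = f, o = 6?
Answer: 52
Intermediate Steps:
q(V) = -4 (q(V) = -5 + V/V = -5 + 1 = -4)
(-27 + 14)*q(v(o)) = (-27 + 14)*(-4) = -13*(-4) = 52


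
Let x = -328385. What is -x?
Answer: 328385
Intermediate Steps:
-x = -1*(-328385) = 328385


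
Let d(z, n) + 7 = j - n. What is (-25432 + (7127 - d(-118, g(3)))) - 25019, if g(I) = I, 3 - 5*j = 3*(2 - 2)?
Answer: -216573/5 ≈ -43315.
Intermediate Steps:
j = ⅗ (j = ⅗ - 3*(2 - 2)/5 = ⅗ - 3*0/5 = ⅗ - ⅕*0 = ⅗ + 0 = ⅗ ≈ 0.60000)
d(z, n) = -32/5 - n (d(z, n) = -7 + (⅗ - n) = -32/5 - n)
(-25432 + (7127 - d(-118, g(3)))) - 25019 = (-25432 + (7127 - (-32/5 - 1*3))) - 25019 = (-25432 + (7127 - (-32/5 - 3))) - 25019 = (-25432 + (7127 - 1*(-47/5))) - 25019 = (-25432 + (7127 + 47/5)) - 25019 = (-25432 + 35682/5) - 25019 = -91478/5 - 25019 = -216573/5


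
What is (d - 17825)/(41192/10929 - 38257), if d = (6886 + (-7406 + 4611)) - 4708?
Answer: 201552618/418069561 ≈ 0.48210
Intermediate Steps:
d = -617 (d = (6886 - 2795) - 4708 = 4091 - 4708 = -617)
(d - 17825)/(41192/10929 - 38257) = (-617 - 17825)/(41192/10929 - 38257) = -18442/(41192*(1/10929) - 38257) = -18442/(41192/10929 - 38257) = -18442/(-418069561/10929) = -18442*(-10929/418069561) = 201552618/418069561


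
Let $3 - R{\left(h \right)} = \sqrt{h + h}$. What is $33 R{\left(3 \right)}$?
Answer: $99 - 33 \sqrt{6} \approx 18.167$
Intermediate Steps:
$R{\left(h \right)} = 3 - \sqrt{2} \sqrt{h}$ ($R{\left(h \right)} = 3 - \sqrt{h + h} = 3 - \sqrt{2 h} = 3 - \sqrt{2} \sqrt{h}$)
$33 R{\left(3 \right)} = 33 \left(3 - \sqrt{2} \sqrt{3}\right) = 33 \left(3 - \sqrt{6}\right) = 99 - 33 \sqrt{6}$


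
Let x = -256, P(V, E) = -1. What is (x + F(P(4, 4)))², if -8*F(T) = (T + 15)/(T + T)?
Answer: 4165681/64 ≈ 65089.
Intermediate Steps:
F(T) = -(15 + T)/(16*T) (F(T) = -(T + 15)/(8*(T + T)) = -(15 + T)/(8*(2*T)) = -(15 + T)*1/(2*T)/8 = -(15 + T)/(16*T))
(x + F(P(4, 4)))² = (-256 + (1/16)*(-15 - 1*(-1))/(-1))² = (-256 + (1/16)*(-1)*(-15 + 1))² = (-256 + (1/16)*(-1)*(-14))² = (-256 + 7/8)² = (-2041/8)² = 4165681/64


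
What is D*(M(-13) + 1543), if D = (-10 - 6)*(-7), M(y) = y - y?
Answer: 172816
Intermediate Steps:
M(y) = 0
D = 112 (D = -16*(-7) = 112)
D*(M(-13) + 1543) = 112*(0 + 1543) = 112*1543 = 172816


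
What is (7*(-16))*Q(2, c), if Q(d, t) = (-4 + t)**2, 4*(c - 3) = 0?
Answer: -112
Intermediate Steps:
c = 3 (c = 3 + (1/4)*0 = 3 + 0 = 3)
(7*(-16))*Q(2, c) = (7*(-16))*(-4 + 3)**2 = -112*(-1)**2 = -112*1 = -112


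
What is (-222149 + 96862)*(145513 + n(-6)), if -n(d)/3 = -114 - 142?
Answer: -18327107647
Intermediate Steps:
n(d) = 768 (n(d) = -3*(-114 - 142) = -3*(-256) = 768)
(-222149 + 96862)*(145513 + n(-6)) = (-222149 + 96862)*(145513 + 768) = -125287*146281 = -18327107647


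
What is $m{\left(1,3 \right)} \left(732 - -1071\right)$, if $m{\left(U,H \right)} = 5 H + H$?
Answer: $32454$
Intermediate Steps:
$m{\left(U,H \right)} = 6 H$
$m{\left(1,3 \right)} \left(732 - -1071\right) = 6 \cdot 3 \left(732 - -1071\right) = 18 \left(732 + 1071\right) = 18 \cdot 1803 = 32454$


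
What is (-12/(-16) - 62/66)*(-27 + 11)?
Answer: 100/33 ≈ 3.0303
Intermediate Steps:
(-12/(-16) - 62/66)*(-27 + 11) = (-12*(-1/16) - 62*1/66)*(-16) = (¾ - 31/33)*(-16) = -25/132*(-16) = 100/33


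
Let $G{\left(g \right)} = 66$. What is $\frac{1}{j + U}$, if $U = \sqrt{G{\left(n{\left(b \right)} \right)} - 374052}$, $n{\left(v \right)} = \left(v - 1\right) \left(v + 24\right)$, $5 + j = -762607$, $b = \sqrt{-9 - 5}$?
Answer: $- \frac{127102}{96929572755} - \frac{i \sqrt{41554}}{193859145510} \approx -1.3113 \cdot 10^{-6} - 1.0515 \cdot 10^{-9} i$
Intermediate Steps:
$b = i \sqrt{14}$ ($b = \sqrt{-14} = i \sqrt{14} \approx 3.7417 i$)
$j = -762612$ ($j = -5 - 762607 = -762612$)
$n{\left(v \right)} = \left(-1 + v\right) \left(24 + v\right)$
$U = 3 i \sqrt{41554}$ ($U = \sqrt{66 - 374052} = \sqrt{-373986} = 3 i \sqrt{41554} \approx 611.54 i$)
$\frac{1}{j + U} = \frac{1}{-762612 + 3 i \sqrt{41554}}$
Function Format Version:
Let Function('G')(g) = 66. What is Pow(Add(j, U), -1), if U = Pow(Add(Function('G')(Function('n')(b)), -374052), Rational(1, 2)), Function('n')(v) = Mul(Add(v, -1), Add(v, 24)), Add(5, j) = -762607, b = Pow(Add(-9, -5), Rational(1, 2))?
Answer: Add(Rational(-127102, 96929572755), Mul(Rational(-1, 193859145510), I, Pow(41554, Rational(1, 2)))) ≈ Add(-1.3113e-6, Mul(-1.0515e-9, I))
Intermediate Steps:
b = Mul(I, Pow(14, Rational(1, 2))) (b = Pow(-14, Rational(1, 2)) = Mul(I, Pow(14, Rational(1, 2))) ≈ Mul(3.7417, I))
j = -762612 (j = Add(-5, -762607) = -762612)
Function('n')(v) = Mul(Add(-1, v), Add(24, v))
U = Mul(3, I, Pow(41554, Rational(1, 2))) (U = Pow(Add(66, -374052), Rational(1, 2)) = Pow(-373986, Rational(1, 2)) = Mul(3, I, Pow(41554, Rational(1, 2))) ≈ Mul(611.54, I))
Pow(Add(j, U), -1) = Pow(Add(-762612, Mul(3, I, Pow(41554, Rational(1, 2)))), -1)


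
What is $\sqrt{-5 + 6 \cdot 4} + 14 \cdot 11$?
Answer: $154 + \sqrt{19} \approx 158.36$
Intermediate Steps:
$\sqrt{-5 + 6 \cdot 4} + 14 \cdot 11 = \sqrt{-5 + 24} + 154 = \sqrt{19} + 154 = 154 + \sqrt{19}$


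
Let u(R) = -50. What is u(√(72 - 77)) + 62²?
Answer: 3794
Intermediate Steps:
u(√(72 - 77)) + 62² = -50 + 62² = -50 + 3844 = 3794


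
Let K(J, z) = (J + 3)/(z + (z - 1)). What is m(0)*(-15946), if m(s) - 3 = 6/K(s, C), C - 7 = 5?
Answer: -781354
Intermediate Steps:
C = 12 (C = 7 + 5 = 12)
K(J, z) = (3 + J)/(-1 + 2*z) (K(J, z) = (3 + J)/(z + (-1 + z)) = (3 + J)/(-1 + 2*z))
m(s) = 3 + 6/(3/23 + s/23) (m(s) = 3 + 6/(((3 + s)/(-1 + 2*12))) = 3 + 6/(((3 + s)/(-1 + 24))) = 3 + 6/(((3 + s)/23)) = 3 + 6/(3/23 + s/23))
m(0)*(-15946) = (3*(49 + 0)/(3 + 0))*(-15946) = (3*49/3)*(-15946) = (3*(⅓)*49)*(-15946) = 49*(-15946) = -781354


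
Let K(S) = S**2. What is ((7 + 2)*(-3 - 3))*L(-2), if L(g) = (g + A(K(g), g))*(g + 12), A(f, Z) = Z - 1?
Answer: 2700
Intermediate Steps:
A(f, Z) = -1 + Z
L(g) = (-1 + 2*g)*(12 + g) (L(g) = (g + (-1 + g))*(g + 12) = (-1 + 2*g)*(12 + g))
((7 + 2)*(-3 - 3))*L(-2) = ((7 + 2)*(-3 - 3))*(-12 + 2*(-2)**2 + 23*(-2)) = (9*(-6))*(-12 + 2*4 - 46) = -54*(-12 + 8 - 46) = -54*(-50) = 2700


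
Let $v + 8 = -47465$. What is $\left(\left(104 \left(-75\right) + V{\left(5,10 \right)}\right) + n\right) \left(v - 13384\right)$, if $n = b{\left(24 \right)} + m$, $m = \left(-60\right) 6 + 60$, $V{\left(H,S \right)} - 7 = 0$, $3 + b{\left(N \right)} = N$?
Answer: $491237704$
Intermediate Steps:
$v = -47473$ ($v = -8 - 47465 = -47473$)
$b{\left(N \right)} = -3 + N$
$V{\left(H,S \right)} = 7$ ($V{\left(H,S \right)} = 7 + 0 = 7$)
$m = -300$ ($m = -360 + 60 = -300$)
$n = -279$ ($n = \left(-3 + 24\right) - 300 = 21 - 300 = -279$)
$\left(\left(104 \left(-75\right) + V{\left(5,10 \right)}\right) + n\right) \left(v - 13384\right) = \left(\left(104 \left(-75\right) + 7\right) - 279\right) \left(-47473 - 13384\right) = \left(\left(-7800 + 7\right) - 279\right) \left(-60857\right) = \left(-7793 - 279\right) \left(-60857\right) = \left(-8072\right) \left(-60857\right) = 491237704$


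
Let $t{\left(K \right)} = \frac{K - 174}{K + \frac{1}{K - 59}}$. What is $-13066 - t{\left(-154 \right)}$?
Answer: $- \frac{428673862}{32803} \approx -13068.0$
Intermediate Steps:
$t{\left(K \right)} = \frac{-174 + K}{K + \frac{1}{-59 + K}}$
$-13066 - t{\left(-154 \right)} = -13066 - \frac{10266 + \left(-154\right)^{2} - -35882}{1 + \left(-154\right)^{2} - -9086} = -13066 - \frac{10266 + 23716 + 35882}{1 + 23716 + 9086} = -13066 - \frac{1}{32803} \cdot 69864 = -13066 - \frac{69864}{32803} = - \frac{428673862}{32803}$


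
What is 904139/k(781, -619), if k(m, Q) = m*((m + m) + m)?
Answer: 904139/1829883 ≈ 0.49410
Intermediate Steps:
k(m, Q) = 3*m² (k(m, Q) = m*(2*m + m) = m*(3*m) = 3*m²)
904139/k(781, -619) = 904139/((3*781²)) = 904139/((3*609961)) = 904139/1829883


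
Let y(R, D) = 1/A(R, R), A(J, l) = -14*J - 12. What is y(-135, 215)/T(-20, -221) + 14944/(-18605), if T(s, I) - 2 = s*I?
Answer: -124102668499/154505520180 ≈ -0.80322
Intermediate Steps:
T(s, I) = 2 + I*s (T(s, I) = 2 + s*I = 2 + I*s)
A(J, l) = -12 - 14*J
y(R, D) = 1/(-12 - 14*R)
y(-135, 215)/T(-20, -221) + 14944/(-18605) = (-1/(12 + 14*(-135)))/(2 - 221*(-20)) + 14944/(-18605) = (-1/(12 - 1890))/(2 + 4420) + 14944*(-1/18605) = -1/(-1878)/4422 - 14944/18605 = -1*(-1/1878)*(1/4422) - 14944/18605 = (1/1878)*(1/4422) - 14944/18605 = 1/8304516 - 14944/18605 = -124102668499/154505520180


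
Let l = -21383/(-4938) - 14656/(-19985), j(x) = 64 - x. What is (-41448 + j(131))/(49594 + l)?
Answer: -4096946383950/4894729723003 ≈ -0.83701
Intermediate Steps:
l = 499710583/98685930 (l = -21383*(-1/4938) - 14656*(-1/19985) = 21383/4938 + 14656/19985 = 499710583/98685930 ≈ 5.0636)
(-41448 + j(131))/(49594 + l) = (-41448 + (64 - 1*131))/(49594 + 499710583/98685930) = (-41448 + (64 - 131))/(4894729723003/98685930) = (-41448 - 67)*(98685930/4894729723003) = -41515*98685930/4894729723003 = -4096946383950/4894729723003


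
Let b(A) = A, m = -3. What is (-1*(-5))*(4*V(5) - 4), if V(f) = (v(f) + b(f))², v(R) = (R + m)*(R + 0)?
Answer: 4480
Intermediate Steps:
v(R) = R*(-3 + R) (v(R) = (R - 3)*(R + 0) = (-3 + R)*R = R*(-3 + R))
V(f) = (f + f*(-3 + f))² (V(f) = (f*(-3 + f) + f)² = (f + f*(-3 + f))²)
(-1*(-5))*(4*V(5) - 4) = (-1*(-5))*(4*(5²*(-2 + 5)²) - 4) = 5*(4*(25*3²) - 4) = 5*(4*(25*9) - 4) = 5*(4*225 - 4) = 5*(900 - 4) = 5*896 = 4480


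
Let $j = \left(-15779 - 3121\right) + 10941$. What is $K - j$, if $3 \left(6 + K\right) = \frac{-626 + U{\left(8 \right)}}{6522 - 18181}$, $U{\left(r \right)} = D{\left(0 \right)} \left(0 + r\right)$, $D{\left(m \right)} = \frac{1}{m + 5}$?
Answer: $\frac{1390863527}{174885} \approx 7953.0$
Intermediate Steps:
$D{\left(m \right)} = \frac{1}{5 + m}$
$U{\left(r \right)} = \frac{r}{5}$ ($U{\left(r \right)} = \frac{0 + r}{5 + 0} = \frac{r}{5}$)
$K = - \frac{1046188}{174885}$ ($K = -6 + \frac{\left(-626 + \frac{1}{5} \cdot 8\right) \frac{1}{6522 - 18181}}{3} = -6 + \frac{\left(-626 + \frac{8}{5}\right) \frac{1}{-11659}}{3} = -6 + \frac{\left(- \frac{3122}{5}\right) \left(- \frac{1}{11659}\right)}{3} = -6 + \frac{1}{3} \cdot \frac{3122}{58295} = -6 + \frac{3122}{174885} = - \frac{1046188}{174885} \approx -5.9821$)
$j = -7959$ ($j = -18900 + 10941 = -7959$)
$K - j = - \frac{1046188}{174885} - -7959 = - \frac{1046188}{174885} + 7959 = \frac{1390863527}{174885}$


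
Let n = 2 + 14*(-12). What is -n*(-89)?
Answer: -14774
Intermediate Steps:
n = -166 (n = 2 - 168 = -166)
-n*(-89) = -(-166)*(-89) = -1*14774 = -14774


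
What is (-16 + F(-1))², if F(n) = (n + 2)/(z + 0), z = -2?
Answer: 1089/4 ≈ 272.25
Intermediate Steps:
F(n) = -1 - n/2 (F(n) = (n + 2)/(-2 + 0) = (2 + n)/(-2) = (2 + n)*(-½) = -1 - n/2)
(-16 + F(-1))² = (-16 + (-1 - ½*(-1)))² = (-16 + (-1 + ½))² = (-16 - ½)² = (-33/2)² = 1089/4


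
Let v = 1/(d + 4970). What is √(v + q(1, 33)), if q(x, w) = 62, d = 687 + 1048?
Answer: √309704695/2235 ≈ 7.8740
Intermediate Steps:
d = 1735
v = 1/6705 (v = 1/(1735 + 4970) = 1/6705 ≈ 0.00014914)
√(v + q(1, 33)) = √(1/6705 + 62) = √(415711/6705) = √309704695/2235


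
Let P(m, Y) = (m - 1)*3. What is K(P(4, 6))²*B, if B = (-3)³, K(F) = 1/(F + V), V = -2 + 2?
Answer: -⅓ ≈ -0.33333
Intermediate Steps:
V = 0
P(m, Y) = -3 + 3*m (P(m, Y) = (-1 + m)*3 = -3 + 3*m)
K(F) = 1/F (K(F) = 1/(F + 0) = 1/F)
B = -27
K(P(4, 6))²*B = (1/(-3 + 3*4))²*(-27) = (1/(-3 + 12))²*(-27) = (1/9)²*(-27) = (⅑)²*(-27) = (1/81)*(-27) = -⅓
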